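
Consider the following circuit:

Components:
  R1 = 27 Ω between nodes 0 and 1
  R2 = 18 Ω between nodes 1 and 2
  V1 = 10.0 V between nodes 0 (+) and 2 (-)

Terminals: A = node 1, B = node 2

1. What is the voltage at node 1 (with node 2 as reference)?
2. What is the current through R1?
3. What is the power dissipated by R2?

Nodal analysis, taking node 2 as the 0 V reference.
Source V1 fixes V_0 = 10 V.
KCL at each unknown node (sum of currents leaving = 0; resistances in Ω):
  Node 1: (V_1 - 10)/27 + (V_1 - 0)/18 = 0
Collecting terms: 0.09259 × V_1 = 0.3704  =>  V_1 = 4 V
Part 1:
  Read off the nodal solution: V_1 = 4 V
Part 2:
  I_R1 = (V_0 - V_1)/R1 = (10 - 4)/27 = 0.2222 A
  Magnitude: I_R1 = 0.2222 A
Part 3:
  I_R2 = (V_1 - V_2)/R2 = (4 - 0)/18 = 0.2222 A
  P_R2 = I_R2² × R2 = (0.2222)² × 18 = 0.8889 W

Final answers:
1. V_1 = 4 V
2. I_R1 = 0.2222 A
3. P_R2 = 0.8889 W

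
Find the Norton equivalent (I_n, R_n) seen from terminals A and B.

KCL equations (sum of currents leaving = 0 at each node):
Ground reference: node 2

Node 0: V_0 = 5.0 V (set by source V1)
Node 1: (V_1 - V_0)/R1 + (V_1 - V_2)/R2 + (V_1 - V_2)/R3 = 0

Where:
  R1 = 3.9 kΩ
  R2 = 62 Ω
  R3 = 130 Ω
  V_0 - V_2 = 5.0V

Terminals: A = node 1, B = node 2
Find the Thévenin equivalent first; then I_n = V_th/R_th and R_n = R_th.
Step 1 — V_th is the open-circuit voltage V_A - V_B (nothing connected across the terminals).
Nodal analysis, taking node 2 as the 0 V reference.
Source V1 fixes V_0 = 5 V.
KCL at each unknown node (sum of currents leaving = 0; resistances in Ω):
  Node 1: (V_1 - 5)/3900 + (V_1 - 0)/62 + (V_1 - 0)/130 = 0
Collecting terms: 0.02408 × V_1 = 0.001282  =>  V_1 = 0.05325 V
V_th = V_1 - V_2 = 0.05325 - 0 = 0.05325 V
Step 2 — R_th: zero the source — replace V1 by a short circuit (node 2 merges into node 0) — and find the resistance seen between A (node 1) and B (node 0).
Reduce the network between node 1 (A) and node 0 (B) by series/parallel combination:
  Rp1 = R1 ‖ R2 ‖ R3 (parallel, all between nodes 0 and 1) = 1/(1/3900 + 1/62 + 1/130) = 41.53 Ω
R_th = 41.53 Ω
I_n = V_th/R_th = 0.05325/41.53 = 0.001282 A, and R_n = R_th = 41.53 Ω

Final answer: I_n = 0.001282 A, R_n = 41.53 Ω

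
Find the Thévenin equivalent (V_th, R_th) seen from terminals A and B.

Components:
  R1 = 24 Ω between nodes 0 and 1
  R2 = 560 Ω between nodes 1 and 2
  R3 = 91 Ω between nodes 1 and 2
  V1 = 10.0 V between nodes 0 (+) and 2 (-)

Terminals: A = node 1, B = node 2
Step 1 — V_th is the open-circuit voltage V_A - V_B (nothing connected across the terminals).
Nodal analysis, taking node 2 as the 0 V reference.
Source V1 fixes V_0 = 10 V.
KCL at each unknown node (sum of currents leaving = 0; resistances in Ω):
  Node 1: (V_1 - 10)/24 + (V_1 - 0)/560 + (V_1 - 0)/91 = 0
Collecting terms: 0.05444 × V_1 = 0.4167  =>  V_1 = 7.653 V
V_th = V_1 - V_2 = 7.653 - 0 = 7.653 V
Step 2 — R_th: zero the source — replace V1 by a short circuit (node 2 merges into node 0) — and find the resistance seen between A (node 1) and B (node 0).
Reduce the network between node 1 (A) and node 0 (B) by series/parallel combination:
  Rp1 = R1 ‖ R2 ‖ R3 (parallel, all between nodes 0 and 1) = 1/(1/24 + 1/560 + 1/91) = 18.37 Ω
R_th = 18.37 Ω

Final answer: V_th = 7.653 V, R_th = 18.37 Ω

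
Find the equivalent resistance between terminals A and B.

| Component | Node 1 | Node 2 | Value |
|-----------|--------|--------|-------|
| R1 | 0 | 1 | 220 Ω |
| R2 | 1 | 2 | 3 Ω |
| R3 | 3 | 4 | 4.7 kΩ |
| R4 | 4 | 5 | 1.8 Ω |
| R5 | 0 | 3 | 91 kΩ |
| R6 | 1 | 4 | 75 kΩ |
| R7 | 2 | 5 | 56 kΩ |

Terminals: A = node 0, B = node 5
The network is not a plain series/parallel combination. Inject a 1 A test current into terminal A (node 0) and return it from terminal B (node 5); then R_eq = V_A / (1 A).
Nodal analysis, taking node 5 as the 0 V reference.
Current source I_test pushes 1 A into node 0 and draws it out of node 5.
KCL at each unknown node (sum of currents leaving = 0; resistances in Ω):
  Node 0: (V_0 - V_1)/220 + (V_0 - V_3)/91000 - 1 = 0
  Node 1: (V_1 - V_0)/220 + (V_1 - V_2)/3 + (V_1 - V_4)/75000 = 0
  Node 2: (V_2 - V_1)/3 + (V_2 - 0)/56000 = 0
  Node 3: (V_3 - V_0)/91000 + (V_3 - V_4)/4700 = 0
  Node 4: (V_4 - V_1)/75000 + (V_4 - V_3)/4700 + (V_4 - 0)/1.8 = 0
Collecting terms (coefficients in siemens):
  0.004556·V_0 - 0.004545·V_1 - 0.00001099·V_3 = 1
  0.3379·V_1 - 0.004545·V_0 - 0.3333·V_2 - 0.00001333·V_4 = 0
  0.3334·V_2 - 0.3333·V_1 = 0
  0.0002238·V_3 - 0.00001099·V_0 - 0.0002128·V_4 = 0
  0.5558·V_4 - 0.00001333·V_1 - 0.0002128·V_3 = 0
Solving these 5 simultaneous equations (Gaussian elimination) gives:
  V_0 = 24140 V, V_1 = 23980 V, V_2 = 23970 V, V_3 = 1187 V
  V_4 = 1.029 V
R_eq = V_0 / 1 A = 24140 Ω = 24.14 kΩ

Final answer: 24.14 kΩ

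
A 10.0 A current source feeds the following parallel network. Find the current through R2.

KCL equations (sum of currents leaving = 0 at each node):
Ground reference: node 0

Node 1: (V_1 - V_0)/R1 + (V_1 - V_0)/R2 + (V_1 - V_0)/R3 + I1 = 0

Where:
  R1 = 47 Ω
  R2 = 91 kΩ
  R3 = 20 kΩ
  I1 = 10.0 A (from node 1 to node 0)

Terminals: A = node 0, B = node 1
All resistors sit directly between nodes 0 and 1, so they are in parallel and share one voltage V; the full source current 10 A splits among them.
1/R_par = 1/47 + 1/91000 + 1/20000 = 0.02134 S  =>  R_par = 46.87 Ω
V = I × R_par = 10 × 46.87 = 468.7 V
I_R2 = V/R2 = 468.7/91000 = 0.00515 A

Final answer: 0.00515 A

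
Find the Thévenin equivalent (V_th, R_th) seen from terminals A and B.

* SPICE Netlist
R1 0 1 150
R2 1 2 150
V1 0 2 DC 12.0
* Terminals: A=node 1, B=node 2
Step 1 — V_th is the open-circuit voltage V_A - V_B (nothing connected across the terminals).
Nodal analysis, taking node 2 as the 0 V reference.
Source V1 fixes V_0 = 12 V.
KCL at each unknown node (sum of currents leaving = 0; resistances in Ω):
  Node 1: (V_1 - 12)/150 + (V_1 - 0)/150 = 0
Collecting terms: 0.01333 × V_1 = 0.08  =>  V_1 = 6 V
V_th = V_1 - V_2 = 6 - 0 = 6 V
Step 2 — R_th: zero the source — replace V1 by a short circuit (node 2 merges into node 0) — and find the resistance seen between A (node 1) and B (node 0).
Reduce the network between node 1 (A) and node 0 (B) by series/parallel combination:
  Rp1 = R1 ‖ R2 (parallel, both between nodes 0 and 1) = 1/(1/150 + 1/150) = 75 Ω
R_th = 75 Ω

Final answer: V_th = 6 V, R_th = 75 Ω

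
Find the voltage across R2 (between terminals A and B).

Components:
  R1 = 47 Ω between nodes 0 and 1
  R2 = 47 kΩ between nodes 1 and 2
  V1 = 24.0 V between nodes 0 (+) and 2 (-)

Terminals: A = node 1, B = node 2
R1 and R2 are in series across V1 (node 0 → node 1 → node 2), and the output A–B is taken across R2, so this is a voltage divider.
Series current: I = V1/(R1 + R2) = 24/(47 + 47000) = 24/47050 = 0.0005101 A
V_R2 = I × R2 = V1 × R2/(R1 + R2) = 24 × 47000/47050 = 23.98 V

Final answer: 23.98 V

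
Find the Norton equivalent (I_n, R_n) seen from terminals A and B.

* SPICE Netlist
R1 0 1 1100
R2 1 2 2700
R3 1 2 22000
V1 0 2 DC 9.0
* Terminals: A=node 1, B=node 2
Find the Thévenin equivalent first; then I_n = V_th/R_th and R_n = R_th.
Step 1 — V_th is the open-circuit voltage V_A - V_B (nothing connected across the terminals).
Nodal analysis, taking node 2 as the 0 V reference.
Source V1 fixes V_0 = 9 V.
KCL at each unknown node (sum of currents leaving = 0; resistances in Ω):
  Node 1: (V_1 - 9)/1100 + (V_1 - 0)/2700 + (V_1 - 0)/22000 = 0
Collecting terms: 0.001325 × V_1 = 0.008182  =>  V_1 = 6.175 V
V_th = V_1 - V_2 = 6.175 - 0 = 6.175 V
Step 2 — R_th: zero the source — replace V1 by a short circuit (node 2 merges into node 0) — and find the resistance seen between A (node 1) and B (node 0).
Reduce the network between node 1 (A) and node 0 (B) by series/parallel combination:
  Rp1 = R1 ‖ R2 ‖ R3 (parallel, all between nodes 0 and 1) = 1/(1/1100 + 1/2700 + 1/22000) = 754.8 Ω
R_th = 754.8 Ω
I_n = V_th/R_th = 6.175/754.8 = 0.008182 A, and R_n = R_th = 754.8 Ω

Final answer: I_n = 0.008182 A, R_n = 754.8 Ω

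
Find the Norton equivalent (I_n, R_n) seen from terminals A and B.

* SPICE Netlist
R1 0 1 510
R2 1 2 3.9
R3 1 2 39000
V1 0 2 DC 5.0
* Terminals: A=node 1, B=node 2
Find the Thévenin equivalent first; then I_n = V_th/R_th and R_n = R_th.
Step 1 — V_th is the open-circuit voltage V_A - V_B (nothing connected across the terminals).
Nodal analysis, taking node 2 as the 0 V reference.
Source V1 fixes V_0 = 5 V.
KCL at each unknown node (sum of currents leaving = 0; resistances in Ω):
  Node 1: (V_1 - 5)/510 + (V_1 - 0)/3.9 + (V_1 - 0)/39000 = 0
Collecting terms: 0.2584 × V_1 = 0.009804  =>  V_1 = 0.03794 V
V_th = V_1 - V_2 = 0.03794 - 0 = 0.03794 V
Step 2 — R_th: zero the source — replace V1 by a short circuit (node 2 merges into node 0) — and find the resistance seen between A (node 1) and B (node 0).
Reduce the network between node 1 (A) and node 0 (B) by series/parallel combination:
  Rp1 = R1 ‖ R2 ‖ R3 (parallel, all between nodes 0 and 1) = 1/(1/510 + 1/3.9 + 1/39000) = 3.87 Ω
R_th = 3.87 Ω
I_n = V_th/R_th = 0.03794/3.87 = 0.009804 A, and R_n = R_th = 3.87 Ω

Final answer: I_n = 0.009804 A, R_n = 3.87 Ω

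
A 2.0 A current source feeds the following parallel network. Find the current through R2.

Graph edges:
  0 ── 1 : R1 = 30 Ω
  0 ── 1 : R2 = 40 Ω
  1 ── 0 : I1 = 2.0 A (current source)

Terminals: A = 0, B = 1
All resistors sit directly between nodes 0 and 1, so they are in parallel and share one voltage V; the full source current 2 A splits among them.
1/R_par = 1/30 + 1/40 = 0.05833 S  =>  R_par = 17.14 Ω
V = I × R_par = 2 × 17.14 = 34.29 V
I_R2 = V/R2 = 34.29/40 = 0.8571 A

Final answer: 0.8571 A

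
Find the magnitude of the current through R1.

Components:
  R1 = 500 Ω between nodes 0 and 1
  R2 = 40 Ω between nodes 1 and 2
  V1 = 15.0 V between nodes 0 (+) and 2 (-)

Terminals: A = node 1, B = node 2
Nodal analysis, taking node 2 as the 0 V reference.
Source V1 fixes V_0 = 15 V.
KCL at each unknown node (sum of currents leaving = 0; resistances in Ω):
  Node 1: (V_1 - 15)/500 + (V_1 - 0)/40 = 0
Collecting terms: 0.027 × V_1 = 0.03  =>  V_1 = 1.111 V
I_R1 = (V_0 - V_1)/R1 = (15 - 1.111)/500 = 0.02778 A
|I_R1| = 0.02778 A

Final answer: |I_R1| = 0.02778 A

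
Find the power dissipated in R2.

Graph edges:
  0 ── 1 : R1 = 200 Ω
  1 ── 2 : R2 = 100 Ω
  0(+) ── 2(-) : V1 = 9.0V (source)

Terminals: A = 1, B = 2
Nodal analysis, taking node 2 as the 0 V reference.
Source V1 fixes V_0 = 9 V.
KCL at each unknown node (sum of currents leaving = 0; resistances in Ω):
  Node 1: (V_1 - 9)/200 + (V_1 - 0)/100 = 0
Collecting terms: 0.015 × V_1 = 0.045  =>  V_1 = 3 V
I_R2 = (V_1 - V_2)/R2 = (3 - 0)/100 = 0.03 A
P_R2 = I_R2² × R2 = (0.03)² × 100 = 0.09 W

Final answer: 0.09 W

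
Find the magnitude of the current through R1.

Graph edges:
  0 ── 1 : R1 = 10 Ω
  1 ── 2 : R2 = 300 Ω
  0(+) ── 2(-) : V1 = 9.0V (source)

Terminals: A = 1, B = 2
Nodal analysis, taking node 2 as the 0 V reference.
Source V1 fixes V_0 = 9 V.
KCL at each unknown node (sum of currents leaving = 0; resistances in Ω):
  Node 1: (V_1 - 9)/10 + (V_1 - 0)/300 = 0
Collecting terms: 0.1033 × V_1 = 0.9  =>  V_1 = 8.71 V
I_R1 = (V_0 - V_1)/R1 = (9 - 8.71)/10 = 0.02903 A
|I_R1| = 0.02903 A

Final answer: |I_R1| = 0.02903 A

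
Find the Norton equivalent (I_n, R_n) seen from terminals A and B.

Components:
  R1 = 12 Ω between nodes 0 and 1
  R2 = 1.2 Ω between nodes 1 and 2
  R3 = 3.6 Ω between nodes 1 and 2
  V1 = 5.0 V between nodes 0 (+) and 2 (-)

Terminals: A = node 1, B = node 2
Find the Thévenin equivalent first; then I_n = V_th/R_th and R_n = R_th.
Step 1 — V_th is the open-circuit voltage V_A - V_B (nothing connected across the terminals).
Nodal analysis, taking node 2 as the 0 V reference.
Source V1 fixes V_0 = 5 V.
KCL at each unknown node (sum of currents leaving = 0; resistances in Ω):
  Node 1: (V_1 - 5)/12 + (V_1 - 0)/1.2 + (V_1 - 0)/3.6 = 0
Collecting terms: 1.194 × V_1 = 0.4167  =>  V_1 = 0.3488 V
V_th = V_1 - V_2 = 0.3488 - 0 = 0.3488 V
Step 2 — R_th: zero the source — replace V1 by a short circuit (node 2 merges into node 0) — and find the resistance seen between A (node 1) and B (node 0).
Reduce the network between node 1 (A) and node 0 (B) by series/parallel combination:
  Rp1 = R1 ‖ R2 ‖ R3 (parallel, all between nodes 0 and 1) = 1/(1/12 + 1/1.2 + 1/3.6) = 0.8372 Ω
R_th = 0.8372 Ω
I_n = V_th/R_th = 0.3488/0.8372 = 0.4167 A, and R_n = R_th = 0.8372 Ω

Final answer: I_n = 0.4167 A, R_n = 0.8372 Ω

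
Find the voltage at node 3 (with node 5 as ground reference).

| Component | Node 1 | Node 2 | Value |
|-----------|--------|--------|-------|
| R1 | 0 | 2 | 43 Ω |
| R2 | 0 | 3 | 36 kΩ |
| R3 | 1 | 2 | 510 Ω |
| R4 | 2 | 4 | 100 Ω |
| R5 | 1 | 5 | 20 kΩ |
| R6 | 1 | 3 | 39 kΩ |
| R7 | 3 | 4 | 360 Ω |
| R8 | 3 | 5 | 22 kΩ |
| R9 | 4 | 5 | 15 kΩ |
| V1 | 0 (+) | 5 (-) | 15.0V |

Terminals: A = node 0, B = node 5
Nodal analysis, taking node 5 as the 0 V reference.
Source V1 fixes V_0 = 15 V.
KCL at each unknown node (sum of currents leaving = 0; resistances in Ω):
  Node 1: (V_1 - V_2)/510 + (V_1 - 0)/20000 + (V_1 - V_3)/39000 = 0
  Node 2: (V_2 - 15)/43 + (V_2 - V_1)/510 + (V_2 - V_4)/100 = 0
  Node 3: (V_3 - 15)/36000 + (V_3 - V_1)/39000 + (V_3 - V_4)/360 + (V_3 - 0)/22000 = 0
  Node 4: (V_4 - V_2)/100 + (V_4 - V_3)/360 + (V_4 - 0)/15000 = 0
Collecting terms (coefficients in siemens):
  0.002036·V_1 - 0.001961·V_2 - 0.00002564·V_3 = 0
  0.03522·V_2 - 0.001961·V_1 - 0.01·V_4 = 0.3488
  0.002877·V_3 - 0.00002564·V_1 - 0.002778·V_4 = 0.0004167
  0.01284·V_4 - 0.01·V_2 - 0.002778·V_3 = 0
Solving these 4 simultaneous equations (Gaussian elimination) gives:
  V_1 = 14.53 V, V_2 = 14.9 V, V_3 = 14.5 V, V_4 = 14.74 V
The requested potential is V_3 = 14.5 V.

Final answer: V_3 = 14.5 V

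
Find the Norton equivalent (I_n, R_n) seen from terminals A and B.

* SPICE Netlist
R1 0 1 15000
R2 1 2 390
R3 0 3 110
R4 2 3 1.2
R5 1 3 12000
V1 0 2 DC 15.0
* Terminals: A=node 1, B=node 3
Find the Thévenin equivalent first; then I_n = V_th/R_th and R_n = R_th.
Step 1 — V_th is the open-circuit voltage V_A - V_B (nothing connected across the terminals).
Nodal analysis, taking node 2 as the 0 V reference.
Source V1 fixes V_0 = 15 V.
KCL at each unknown node (sum of currents leaving = 0; resistances in Ω):
  Node 1: (V_1 - 15)/15000 + (V_1 - 0)/390 + (V_1 - V_3)/12000 = 0
  Node 3: (V_3 - 15)/110 + (V_3 - 0)/1.2 + (V_3 - V_1)/12000 = 0
Collecting terms (coefficients in siemens):
  0.002714·V_1 - 0.00008333·V_3 = 0.001
  0.8425·V_3 - 0.00008333·V_1 = 0.1364
Determinant D = (0.002714)(0.8425) - (-0.00008333)(-0.00008333) = 0.002287
V_1 = [(0.001)(0.8425) - (-0.00008333)(0.1364)]/D = 0.3734 V
V_3 = [(0.002714)(0.1364) - (0.001)(-0.00008333)]/D = 0.1619 V
V_th = V_1 - V_3 = 0.3734 - 0.1619 = 0.2115 V
Step 2 — R_th: zero the source — replace V1 by a short circuit (node 2 merges into node 0) — and find the resistance seen between A (node 1) and B (node 3).
Reduce the network between node 1 (A) and node 3 (B) by series/parallel combination:
  Rp1 = R1 ‖ R2 (parallel, both between nodes 0 and 1) = 1/(1/15000 + 1/390) = 380.1 Ω
  Rp2 = R3 ‖ R4 (parallel, both between nodes 0 and 3) = 1/(1/110 + 1/1.2) = 1.187 Ω
  Rs1 = Rp1 + Rp2 (series, joined only at node 0) = 380.1 + 1.187 = 381.3 Ω
  Rp3 = R5 ‖ Rs1 (parallel, both between nodes 1 and 3) = 1/(1/12000 + 1/381.3) = 369.6 Ω
R_th = 369.6 Ω
I_n = V_th/R_th = 0.2115/369.6 = 0.0005724 A, and R_n = R_th = 369.6 Ω

Final answer: I_n = 0.0005724 A, R_n = 369.6 Ω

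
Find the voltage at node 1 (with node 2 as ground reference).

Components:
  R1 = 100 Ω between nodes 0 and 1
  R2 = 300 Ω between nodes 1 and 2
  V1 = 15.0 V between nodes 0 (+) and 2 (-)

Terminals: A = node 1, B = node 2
Nodal analysis, taking node 2 as the 0 V reference.
Source V1 fixes V_0 = 15 V.
KCL at each unknown node (sum of currents leaving = 0; resistances in Ω):
  Node 1: (V_1 - 15)/100 + (V_1 - 0)/300 = 0
Collecting terms: 0.01333 × V_1 = 0.15  =>  V_1 = 11.25 V
The requested potential is V_1 = 11.25 V.

Final answer: V_1 = 11.25 V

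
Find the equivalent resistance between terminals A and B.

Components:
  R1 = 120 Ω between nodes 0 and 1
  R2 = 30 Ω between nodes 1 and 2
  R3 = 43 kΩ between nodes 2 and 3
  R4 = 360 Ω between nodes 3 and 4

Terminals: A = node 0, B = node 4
Reduce the network between node 0 (A) and node 4 (B) by series/parallel combination:
  Rs1 = R1 + R2 (series, joined only at node 1) = 120 + 30 = 150 Ω
  Rs2 = R3 + Rs1 (series, joined only at node 2) = 43000 + 150 = 43150 Ω
  Rs3 = R4 + Rs2 (series, joined only at node 3) = 360 + 43150 = 43510 Ω
R_eq = 43.51 kΩ

Final answer: 43.51 kΩ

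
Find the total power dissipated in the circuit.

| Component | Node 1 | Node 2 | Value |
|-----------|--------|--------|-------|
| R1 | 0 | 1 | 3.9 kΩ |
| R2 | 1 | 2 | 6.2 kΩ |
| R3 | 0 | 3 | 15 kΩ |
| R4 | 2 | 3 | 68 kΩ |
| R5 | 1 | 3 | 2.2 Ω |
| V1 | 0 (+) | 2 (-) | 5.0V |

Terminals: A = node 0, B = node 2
Nodal analysis, taking node 2 as the 0 V reference.
Source V1 fixes V_0 = 5 V.
KCL at each unknown node (sum of currents leaving = 0; resistances in Ω):
  Node 1: (V_1 - 5)/3900 + (V_1 - 0)/6200 + (V_1 - V_3)/2.2 = 0
  Node 3: (V_3 - 5)/15000 + (V_3 - 0)/68000 + (V_3 - V_1)/2.2 = 0
Collecting terms (coefficients in siemens):
  0.455·V_1 - 0.4545·V_3 = 0.001282
  0.4546·V_3 - 0.4545·V_1 = 0.0003333
Determinant D = (0.455)(0.4546) - (-0.4545)(-0.4545) = 0.0002269
V_1 = [(0.001282)(0.4546) - (-0.4545)(0.0003333)]/D = 3.237 V
V_3 = [(0.455)(0.0003333) - (0.001282)(-0.4545)]/D = 3.237 V
Power in each resistor, P = (ΔV)²/R:
  P_R1 = (5 - 3.237)²/3900 = 0.0007972 W
  P_R2 = (3.237 - 0)²/6200 = 0.00169 W
  P_R3 = (5 - 3.237)²/15000 = 0.0002072 W
  P_R4 = (0 - 3.237)²/68000 = 0.0001541 W
  P_R5 = (3.237 - 3.237)²/2.2 = 0.00000001076 W
P_total = P_R1 + P_R2 + P_R3 + P_R4 + P_R5 = 0.002848 W

Final answer: 0.002848 W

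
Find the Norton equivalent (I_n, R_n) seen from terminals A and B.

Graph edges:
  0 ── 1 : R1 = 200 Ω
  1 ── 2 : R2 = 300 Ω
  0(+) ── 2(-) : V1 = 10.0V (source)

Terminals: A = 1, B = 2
Find the Thévenin equivalent first; then I_n = V_th/R_th and R_n = R_th.
Step 1 — V_th is the open-circuit voltage V_A - V_B (nothing connected across the terminals).
Nodal analysis, taking node 2 as the 0 V reference.
Source V1 fixes V_0 = 10 V.
KCL at each unknown node (sum of currents leaving = 0; resistances in Ω):
  Node 1: (V_1 - 10)/200 + (V_1 - 0)/300 = 0
Collecting terms: 0.008333 × V_1 = 0.05  =>  V_1 = 6 V
V_th = V_1 - V_2 = 6 - 0 = 6 V
Step 2 — R_th: zero the source — replace V1 by a short circuit (node 2 merges into node 0) — and find the resistance seen between A (node 1) and B (node 0).
Reduce the network between node 1 (A) and node 0 (B) by series/parallel combination:
  Rp1 = R1 ‖ R2 (parallel, both between nodes 0 and 1) = 1/(1/200 + 1/300) = 120 Ω
R_th = 120 Ω
I_n = V_th/R_th = 6/120 = 0.05 A, and R_n = R_th = 120 Ω

Final answer: I_n = 0.05 A, R_n = 120 Ω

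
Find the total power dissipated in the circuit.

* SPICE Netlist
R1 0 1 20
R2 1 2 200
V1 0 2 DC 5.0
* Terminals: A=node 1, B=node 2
Nodal analysis, taking node 2 as the 0 V reference.
Source V1 fixes V_0 = 5 V.
KCL at each unknown node (sum of currents leaving = 0; resistances in Ω):
  Node 1: (V_1 - 5)/20 + (V_1 - 0)/200 = 0
Collecting terms: 0.055 × V_1 = 0.25  =>  V_1 = 4.545 V
Power in each resistor, P = (ΔV)²/R:
  P_R1 = (5 - 4.545)²/20 = 0.01033 W
  P_R2 = (4.545 - 0)²/200 = 0.1033 W
P_total = P_R1 + P_R2 = 0.1136 W

Final answer: 0.1136 W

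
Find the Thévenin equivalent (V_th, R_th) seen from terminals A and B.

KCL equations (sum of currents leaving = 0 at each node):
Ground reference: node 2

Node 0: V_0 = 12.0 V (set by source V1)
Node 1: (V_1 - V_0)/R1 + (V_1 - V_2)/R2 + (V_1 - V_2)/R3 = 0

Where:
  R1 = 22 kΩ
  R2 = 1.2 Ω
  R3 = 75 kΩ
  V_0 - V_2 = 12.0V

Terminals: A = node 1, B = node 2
Step 1 — V_th is the open-circuit voltage V_A - V_B (nothing connected across the terminals).
Nodal analysis, taking node 2 as the 0 V reference.
Source V1 fixes V_0 = 12 V.
KCL at each unknown node (sum of currents leaving = 0; resistances in Ω):
  Node 1: (V_1 - 12)/22000 + (V_1 - 0)/1.2 + (V_1 - 0)/75000 = 0
Collecting terms: 0.8334 × V_1 = 0.0005455  =>  V_1 = 0.0006545 V
V_th = V_1 - V_2 = 0.0006545 - 0 = 0.0006545 V
Step 2 — R_th: zero the source — replace V1 by a short circuit (node 2 merges into node 0) — and find the resistance seen between A (node 1) and B (node 0).
Reduce the network between node 1 (A) and node 0 (B) by series/parallel combination:
  Rp1 = R1 ‖ R2 ‖ R3 (parallel, all between nodes 0 and 1) = 1/(1/22000 + 1/1.2 + 1/75000) = 1.2 Ω
R_th = 1.2 Ω

Final answer: V_th = 0.0006545 V, R_th = 1.2 Ω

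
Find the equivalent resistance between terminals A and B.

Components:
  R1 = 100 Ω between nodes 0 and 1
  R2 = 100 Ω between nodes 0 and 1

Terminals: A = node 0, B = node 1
Reduce the network between node 0 (A) and node 1 (B) by series/parallel combination:
  Rp1 = R1 ‖ R2 (parallel, both between nodes 0 and 1) = 1/(1/100 + 1/100) = 50 Ω
R_eq = 50 Ω

Final answer: 50 Ω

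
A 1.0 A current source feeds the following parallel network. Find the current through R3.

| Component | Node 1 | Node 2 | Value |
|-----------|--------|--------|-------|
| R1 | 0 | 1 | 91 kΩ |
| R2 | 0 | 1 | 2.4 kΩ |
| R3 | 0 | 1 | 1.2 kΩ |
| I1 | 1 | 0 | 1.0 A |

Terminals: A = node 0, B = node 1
All resistors sit directly between nodes 0 and 1, so they are in parallel and share one voltage V; the full source current 1 A splits among them.
1/R_par = 1/91000 + 1/2400 + 1/1200 = 0.001261 S  =>  R_par = 793 Ω
V = I × R_par = 1 × 793 = 793 V
I_R3 = V/R3 = 793/1200 = 0.6609 A

Final answer: 0.6609 A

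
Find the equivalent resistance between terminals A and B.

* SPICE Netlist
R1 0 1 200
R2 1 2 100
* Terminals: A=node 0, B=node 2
Reduce the network between node 0 (A) and node 2 (B) by series/parallel combination:
  Rs1 = R1 + R2 (series, joined only at node 1) = 200 + 100 = 300 Ω
R_eq = 300 Ω

Final answer: 300 Ω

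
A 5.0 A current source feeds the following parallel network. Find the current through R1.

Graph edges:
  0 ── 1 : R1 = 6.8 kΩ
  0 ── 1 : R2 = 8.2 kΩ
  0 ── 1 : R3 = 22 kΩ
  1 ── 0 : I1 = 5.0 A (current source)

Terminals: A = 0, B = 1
All resistors sit directly between nodes 0 and 1, so they are in parallel and share one voltage V; the full source current 5 A splits among them.
1/R_par = 1/6800 + 1/8200 + 1/22000 = 0.0003145 S  =>  R_par = 3180 Ω
V = I × R_par = 5 × 3180 = 15900 V
I_R1 = V/R1 = 15900/6800 = 2.338 A

Final answer: 2.338 A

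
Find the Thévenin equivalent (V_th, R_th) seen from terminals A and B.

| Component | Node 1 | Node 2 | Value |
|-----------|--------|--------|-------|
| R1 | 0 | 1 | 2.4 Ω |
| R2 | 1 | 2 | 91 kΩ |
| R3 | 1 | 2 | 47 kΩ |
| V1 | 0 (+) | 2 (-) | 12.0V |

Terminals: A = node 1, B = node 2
Step 1 — V_th is the open-circuit voltage V_A - V_B (nothing connected across the terminals).
Nodal analysis, taking node 2 as the 0 V reference.
Source V1 fixes V_0 = 12 V.
KCL at each unknown node (sum of currents leaving = 0; resistances in Ω):
  Node 1: (V_1 - 12)/2.4 + (V_1 - 0)/91000 + (V_1 - 0)/47000 = 0
Collecting terms: 0.4167 × V_1 = 5  =>  V_1 = 12 V
V_th = V_1 - V_2 = 12 - 0 = 12 V
Step 2 — R_th: zero the source — replace V1 by a short circuit (node 2 merges into node 0) — and find the resistance seen between A (node 1) and B (node 0).
Reduce the network between node 1 (A) and node 0 (B) by series/parallel combination:
  Rp1 = R1 ‖ R2 ‖ R3 (parallel, all between nodes 0 and 1) = 1/(1/2.4 + 1/91000 + 1/47000) = 2.4 Ω
R_th = 2.4 Ω

Final answer: V_th = 12 V, R_th = 2.4 Ω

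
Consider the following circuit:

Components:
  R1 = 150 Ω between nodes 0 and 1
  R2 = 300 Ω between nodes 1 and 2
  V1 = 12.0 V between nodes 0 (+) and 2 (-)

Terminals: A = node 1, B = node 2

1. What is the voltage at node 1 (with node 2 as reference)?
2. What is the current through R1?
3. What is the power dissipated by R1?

Nodal analysis, taking node 2 as the 0 V reference.
Source V1 fixes V_0 = 12 V.
KCL at each unknown node (sum of currents leaving = 0; resistances in Ω):
  Node 1: (V_1 - 12)/150 + (V_1 - 0)/300 = 0
Collecting terms: 0.01 × V_1 = 0.08  =>  V_1 = 8 V
Part 1:
  Read off the nodal solution: V_1 = 8 V
Part 2:
  I_R1 = (V_0 - V_1)/R1 = (12 - 8)/150 = 0.02667 A
  Magnitude: I_R1 = 0.02667 A
Part 3:
  I_R1 = (V_0 - V_1)/R1 = (12 - 8)/150 = 0.02667 A
  P_R1 = I_R1² × R1 = (0.02667)² × 150 = 0.1067 W

Final answers:
1. V_1 = 8 V
2. I_R1 = 0.02667 A
3. P_R1 = 0.1067 W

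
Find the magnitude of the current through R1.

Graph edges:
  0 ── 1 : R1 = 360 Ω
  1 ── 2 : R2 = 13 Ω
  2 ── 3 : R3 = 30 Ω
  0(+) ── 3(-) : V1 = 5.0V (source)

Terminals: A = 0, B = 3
Nodal analysis, taking node 3 as the 0 V reference.
Source V1 fixes V_0 = 5 V.
KCL at each unknown node (sum of currents leaving = 0; resistances in Ω):
  Node 1: (V_1 - 5)/360 + (V_1 - V_2)/13 = 0
  Node 2: (V_2 - V_1)/13 + (V_2 - 0)/30 = 0
Collecting terms (coefficients in siemens):
  0.0797·V_1 - 0.07692·V_2 = 0.01389
  0.1103·V_2 - 0.07692·V_1 = 0
Determinant D = (0.0797)(0.1103) - (-0.07692)(-0.07692) = 0.00287
V_1 = [(0.01389)(0.1103) - (-0.07692)(0)]/D = 0.5335 V
V_2 = [(0.0797)(0) - (0.01389)(-0.07692)]/D = 0.3722 V
I_R1 = (V_0 - V_1)/R1 = (5 - 0.5335)/360 = 0.01241 A
|I_R1| = 0.01241 A

Final answer: |I_R1| = 0.01241 A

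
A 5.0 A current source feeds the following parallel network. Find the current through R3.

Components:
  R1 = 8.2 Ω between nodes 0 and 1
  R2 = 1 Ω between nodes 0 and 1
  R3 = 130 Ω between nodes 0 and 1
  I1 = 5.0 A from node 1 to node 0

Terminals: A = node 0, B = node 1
All resistors sit directly between nodes 0 and 1, so they are in parallel and share one voltage V; the full source current 5 A splits among them.
1/R_par = 1/8.2 + 1/1 + 1/130 = 1.13 S  =>  R_par = 0.8852 Ω
V = I × R_par = 5 × 0.8852 = 4.426 V
I_R3 = V/R3 = 4.426/130 = 0.03405 A

Final answer: 0.03405 A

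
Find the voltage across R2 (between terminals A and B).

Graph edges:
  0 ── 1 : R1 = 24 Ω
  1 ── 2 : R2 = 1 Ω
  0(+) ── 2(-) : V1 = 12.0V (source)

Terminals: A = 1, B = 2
R1 and R2 are in series across V1 (node 0 → node 1 → node 2), and the output A–B is taken across R2, so this is a voltage divider.
Series current: I = V1/(R1 + R2) = 12/(24 + 1) = 12/25 = 0.48 A
V_R2 = I × R2 = V1 × R2/(R1 + R2) = 12 × 1/25 = 0.48 V

Final answer: 0.48 V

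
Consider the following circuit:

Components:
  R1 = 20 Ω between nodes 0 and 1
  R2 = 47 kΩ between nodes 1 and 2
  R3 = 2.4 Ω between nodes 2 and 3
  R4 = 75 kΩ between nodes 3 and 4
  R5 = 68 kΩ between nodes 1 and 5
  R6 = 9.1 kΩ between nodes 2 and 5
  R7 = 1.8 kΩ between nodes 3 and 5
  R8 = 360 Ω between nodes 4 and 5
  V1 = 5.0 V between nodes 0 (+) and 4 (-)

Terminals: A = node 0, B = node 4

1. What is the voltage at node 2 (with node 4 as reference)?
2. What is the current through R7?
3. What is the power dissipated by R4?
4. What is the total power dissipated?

Nodal analysis, taking node 4 as the 0 V reference.
Source V1 fixes V_0 = 5 V.
KCL at each unknown node (sum of currents leaving = 0; resistances in Ω):
  Node 1: (V_1 - 5)/20 + (V_1 - V_2)/47000 + (V_1 - V_5)/68000 = 0
  Node 2: (V_2 - V_1)/47000 + (V_2 - V_3)/2.4 + (V_2 - V_5)/9100 = 0
  Node 3: (V_3 - V_2)/2.4 + (V_3 - 0)/75000 + (V_3 - V_5)/1800 = 0
  Node 5: (V_5 - V_1)/68000 + (V_5 - V_2)/9100 + (V_5 - V_3)/1800 + (V_5 - 0)/360 = 0
Collecting terms (coefficients in siemens):
  0.05004·V_1 - 0.00002128·V_2 - 0.00001471·V_5 = 0.25
  0.4168·V_2 - 0.00002128·V_1 - 0.4167·V_3 - 0.0001099·V_5 = 0
  0.4172·V_3 - 0.4167·V_2 - 0.0005556·V_5 = 0
  0.003458·V_5 - 0.00001471·V_1 - 0.0001099·V_2 - 0.0005556·V_3 = 0
Solving these 4 simultaneous equations (Gaussian elimination) gives:
  V_1 = 4.997 V, V_2 = 0.2107 V, V_3 = 0.2105 V, V_5 = 0.06177 V
Part 1:
  Read off the nodal solution: V_2 = 0.2107 V
Part 2:
  I_R7 = (V_3 - V_5)/R7 = (0.2105 - 0.06177)/1800 = 0.00008265 A
  Magnitude: I_R7 = 0.00008265 A
Part 3:
  I_R4 = (V_3 - V_4)/R4 = (0.2105 - 0)/75000 = 0.000002807 A
  P_R4 = I_R4² × R4 = (0.000002807)² × 75000 = 0.000000591 W
Part 4:
  Power in each resistor, P = (ΔV)²/R:
    P_R1 = (5 - 4.997)²/20 = 0.0000006083 W
    P_R2 = (4.997 - 0.2107)²/47000 = 0.0004873 W
    P_R3 = (0.2107 - 0.2105)²/2.4 = 0.00000001753 W
    P_R4 = (0.2105 - 0)²/75000 = 0.000000591 W
    P_R5 = (4.997 - 0.06177)²/68000 = 0.0003581 W
    P_R6 = (0.2107 - 0.06177)²/9100 = 0.000002439 W
    P_R7 = (0.2105 - 0.06177)²/1800 = 0.0000123 W
    P_R8 = (0 - 0.06177)²/360 = 0.0000106 W
  P_total = P_R1 + P_R2 + P_R3 + P_R4 + P_R5 + P_R6 + P_R7 + P_R8 = 0.000872 W

Final answers:
1. V_2 = 0.2107 V
2. I_R7 = 8.265e-05 A
3. P_R4 = 5.91e-07 W
4. P_total = 0.000872 W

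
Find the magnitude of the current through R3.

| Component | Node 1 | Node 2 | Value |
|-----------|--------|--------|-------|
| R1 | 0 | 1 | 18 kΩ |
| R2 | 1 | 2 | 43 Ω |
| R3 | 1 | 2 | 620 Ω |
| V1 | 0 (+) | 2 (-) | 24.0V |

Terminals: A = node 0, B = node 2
Nodal analysis, taking node 2 as the 0 V reference.
Source V1 fixes V_0 = 24 V.
KCL at each unknown node (sum of currents leaving = 0; resistances in Ω):
  Node 1: (V_1 - 24)/18000 + (V_1 - 0)/43 + (V_1 - 0)/620 = 0
Collecting terms: 0.02492 × V_1 = 0.001333  =>  V_1 = 0.0535 V
I_R3 = (V_1 - V_2)/R3 = (0.0535 - 0)/620 = 0.00008628 A
|I_R3| = 0.00008628 A

Final answer: |I_R3| = 8.628e-05 A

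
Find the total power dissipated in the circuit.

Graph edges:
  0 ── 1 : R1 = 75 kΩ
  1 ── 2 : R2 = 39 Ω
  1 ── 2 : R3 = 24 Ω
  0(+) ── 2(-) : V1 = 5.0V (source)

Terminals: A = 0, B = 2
Nodal analysis, taking node 2 as the 0 V reference.
Source V1 fixes V_0 = 5 V.
KCL at each unknown node (sum of currents leaving = 0; resistances in Ω):
  Node 1: (V_1 - 5)/75000 + (V_1 - 0)/39 + (V_1 - 0)/24 = 0
Collecting terms: 0.06732 × V_1 = 0.00006667  =>  V_1 = 0.0009903 V
Power in each resistor, P = (ΔV)²/R:
  P_R1 = (5 - 0.0009903)²/75000 = 0.0003332 W
  P_R2 = (0.0009903 - 0)²/39 = 0.00000002514 W
  P_R3 = (0.0009903 - 0)²/24 = 0.00000004086 W
P_total = P_R1 + P_R2 + P_R3 = 0.0003333 W

Final answer: 0.0003333 W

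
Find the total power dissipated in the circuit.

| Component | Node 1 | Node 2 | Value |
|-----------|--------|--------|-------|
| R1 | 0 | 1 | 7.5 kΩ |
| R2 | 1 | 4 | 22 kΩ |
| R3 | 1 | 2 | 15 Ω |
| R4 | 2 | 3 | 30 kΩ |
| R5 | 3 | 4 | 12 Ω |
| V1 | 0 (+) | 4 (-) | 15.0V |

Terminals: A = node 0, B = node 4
Nodal analysis, taking node 4 as the 0 V reference.
Source V1 fixes V_0 = 15 V.
KCL at each unknown node (sum of currents leaving = 0; resistances in Ω):
  Node 1: (V_1 - 15)/7500 + (V_1 - 0)/22000 + (V_1 - V_2)/15 = 0
  Node 2: (V_2 - V_1)/15 + (V_2 - V_3)/30000 = 0
  Node 3: (V_3 - V_2)/30000 + (V_3 - 0)/12 = 0
Collecting terms (coefficients in siemens):
  0.06685·V_1 - 0.06667·V_2 = 0.002
  0.0667·V_2 - 0.06667·V_1 - 0.00003333·V_3 = 0
  0.08337·V_3 - 0.00003333·V_2 = 0
Solving these 3 simultaneous equations (Gaussian elimination) gives:
  V_1 = 9.43 V, V_2 = 9.425 V, V_3 = 0.003769 V
Power in each resistor, P = (ΔV)²/R:
  P_R1 = (15 - 9.43)²/7500 = 0.004137 W
  P_R2 = (9.43 - 0)²/22000 = 0.004042 W
  P_R3 = (9.43 - 9.425)²/15 = 0.000001479 W
  P_R4 = (9.425 - 0.003769)²/30000 = 0.002959 W
  P_R5 = (0.003769 - 0)²/12 = 0.000001184 W
P_total = P_R1 + P_R2 + P_R3 + P_R4 + P_R5 = 0.01114 W

Final answer: 0.01114 W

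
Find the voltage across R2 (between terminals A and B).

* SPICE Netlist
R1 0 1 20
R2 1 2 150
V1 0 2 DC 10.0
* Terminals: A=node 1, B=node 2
R1 and R2 are in series across V1 (node 0 → node 1 → node 2), and the output A–B is taken across R2, so this is a voltage divider.
Series current: I = V1/(R1 + R2) = 10/(20 + 150) = 10/170 = 0.05882 A
V_R2 = I × R2 = V1 × R2/(R1 + R2) = 10 × 150/170 = 8.824 V

Final answer: 8.824 V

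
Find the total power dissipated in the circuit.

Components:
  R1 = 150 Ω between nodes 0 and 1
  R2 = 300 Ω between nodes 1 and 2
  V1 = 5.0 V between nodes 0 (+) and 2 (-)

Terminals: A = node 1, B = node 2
Nodal analysis, taking node 2 as the 0 V reference.
Source V1 fixes V_0 = 5 V.
KCL at each unknown node (sum of currents leaving = 0; resistances in Ω):
  Node 1: (V_1 - 5)/150 + (V_1 - 0)/300 = 0
Collecting terms: 0.01 × V_1 = 0.03333  =>  V_1 = 3.333 V
Power in each resistor, P = (ΔV)²/R:
  P_R1 = (5 - 3.333)²/150 = 0.01852 W
  P_R2 = (3.333 - 0)²/300 = 0.03704 W
P_total = P_R1 + P_R2 = 0.05556 W

Final answer: 0.05556 W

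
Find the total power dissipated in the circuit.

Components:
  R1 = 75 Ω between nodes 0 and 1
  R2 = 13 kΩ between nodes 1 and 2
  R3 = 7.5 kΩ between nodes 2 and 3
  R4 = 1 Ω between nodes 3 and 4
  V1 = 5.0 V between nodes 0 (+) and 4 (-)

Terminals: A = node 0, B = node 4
Nodal analysis, taking node 4 as the 0 V reference.
Source V1 fixes V_0 = 5 V.
KCL at each unknown node (sum of currents leaving = 0; resistances in Ω):
  Node 1: (V_1 - 5)/75 + (V_1 - V_2)/13000 = 0
  Node 2: (V_2 - V_1)/13000 + (V_2 - V_3)/7500 = 0
  Node 3: (V_3 - V_2)/7500 + (V_3 - 0)/1 = 0
Collecting terms (coefficients in siemens):
  0.01341·V_1 - 0.00007692·V_2 = 0.06667
  0.0002103·V_2 - 0.00007692·V_1 - 0.0001333·V_3 = 0
  1·V_3 - 0.0001333·V_2 = 0
Solving these 3 simultaneous equations (Gaussian elimination) gives:
  V_1 = 4.982 V, V_2 = 1.823 V, V_3 = 0.000243 V
Power in each resistor, P = (ΔV)²/R:
  P_R1 = (5 - 4.982)²/75 = 0.000004429 W
  P_R2 = (4.982 - 1.823)²/13000 = 0.0007676 W
  P_R3 = (1.823 - 0.000243)²/7500 = 0.0004429 W
  P_R4 = (0.000243 - 0)²/1 = 0.00000005905 W
P_total = P_R1 + P_R2 + P_R3 + P_R4 = 0.001215 W

Final answer: 0.001215 W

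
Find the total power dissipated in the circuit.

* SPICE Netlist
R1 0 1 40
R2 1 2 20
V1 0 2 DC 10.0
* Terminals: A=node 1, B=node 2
Nodal analysis, taking node 2 as the 0 V reference.
Source V1 fixes V_0 = 10 V.
KCL at each unknown node (sum of currents leaving = 0; resistances in Ω):
  Node 1: (V_1 - 10)/40 + (V_1 - 0)/20 = 0
Collecting terms: 0.075 × V_1 = 0.25  =>  V_1 = 3.333 V
Power in each resistor, P = (ΔV)²/R:
  P_R1 = (10 - 3.333)²/40 = 1.111 W
  P_R2 = (3.333 - 0)²/20 = 0.5556 W
P_total = P_R1 + P_R2 = 1.667 W

Final answer: 1.667 W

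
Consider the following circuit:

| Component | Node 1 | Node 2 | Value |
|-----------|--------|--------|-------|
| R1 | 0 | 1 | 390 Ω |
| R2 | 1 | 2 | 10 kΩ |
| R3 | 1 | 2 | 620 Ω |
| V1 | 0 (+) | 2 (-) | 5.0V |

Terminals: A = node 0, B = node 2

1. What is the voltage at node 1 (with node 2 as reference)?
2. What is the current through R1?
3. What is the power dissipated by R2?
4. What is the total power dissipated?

Nodal analysis, taking node 2 as the 0 V reference.
Source V1 fixes V_0 = 5 V.
KCL at each unknown node (sum of currents leaving = 0; resistances in Ω):
  Node 1: (V_1 - 5)/390 + (V_1 - 0)/10000 + (V_1 - 0)/620 = 0
Collecting terms: 0.004277 × V_1 = 0.01282  =>  V_1 = 2.998 V
Part 1:
  Read off the nodal solution: V_1 = 2.998 V
Part 2:
  I_R1 = (V_0 - V_1)/R1 = (5 - 2.998)/390 = 0.005135 A
  Magnitude: I_R1 = 0.005135 A
Part 3:
  I_R2 = (V_1 - V_2)/R2 = (2.998 - 0)/10000 = 0.0002998 A
  P_R2 = I_R2² × R2 = (0.0002998)² × 10000 = 0.0008985 W
Part 4:
  Power in each resistor, P = (ΔV)²/R:
    P_R1 = (5 - 2.998)²/390 = 0.01028 W
    P_R2 = (2.998 - 0)²/10000 = 0.0008985 W
    P_R3 = (2.998 - 0)²/620 = 0.01449 W
  P_total = P_R1 + P_R2 + P_R3 = 0.02567 W

Final answers:
1. V_1 = 2.998 V
2. I_R1 = 0.005135 A
3. P_R2 = 0.0008985 W
4. P_total = 0.02567 W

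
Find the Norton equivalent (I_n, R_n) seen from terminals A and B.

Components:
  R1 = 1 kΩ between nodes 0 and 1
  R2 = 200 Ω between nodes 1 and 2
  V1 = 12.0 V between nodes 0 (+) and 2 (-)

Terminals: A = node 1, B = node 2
Find the Thévenin equivalent first; then I_n = V_th/R_th and R_n = R_th.
Step 1 — V_th is the open-circuit voltage V_A - V_B (nothing connected across the terminals).
Nodal analysis, taking node 2 as the 0 V reference.
Source V1 fixes V_0 = 12 V.
KCL at each unknown node (sum of currents leaving = 0; resistances in Ω):
  Node 1: (V_1 - 12)/1000 + (V_1 - 0)/200 = 0
Collecting terms: 0.006 × V_1 = 0.012  =>  V_1 = 2 V
V_th = V_1 - V_2 = 2 - 0 = 2 V
Step 2 — R_th: zero the source — replace V1 by a short circuit (node 2 merges into node 0) — and find the resistance seen between A (node 1) and B (node 0).
Reduce the network between node 1 (A) and node 0 (B) by series/parallel combination:
  Rp1 = R1 ‖ R2 (parallel, both between nodes 0 and 1) = 1/(1/1000 + 1/200) = 166.7 Ω
R_th = 166.7 Ω
I_n = V_th/R_th = 2/166.7 = 0.012 A, and R_n = R_th = 166.7 Ω

Final answer: I_n = 0.012 A, R_n = 166.7 Ω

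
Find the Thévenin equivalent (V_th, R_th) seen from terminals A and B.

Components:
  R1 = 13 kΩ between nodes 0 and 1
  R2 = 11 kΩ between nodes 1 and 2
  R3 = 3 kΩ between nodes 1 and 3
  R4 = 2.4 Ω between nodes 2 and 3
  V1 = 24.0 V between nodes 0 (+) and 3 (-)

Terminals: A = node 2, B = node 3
Step 1 — V_th is the open-circuit voltage V_A - V_B (nothing connected across the terminals).
Nodal analysis, taking node 3 as the 0 V reference.
Source V1 fixes V_0 = 24 V.
KCL at each unknown node (sum of currents leaving = 0; resistances in Ω):
  Node 1: (V_1 - 24)/13000 + (V_1 - V_2)/11000 + (V_1 - 0)/3000 = 0
  Node 2: (V_2 - V_1)/11000 + (V_2 - 0)/2.4 = 0
Collecting terms (coefficients in siemens):
  0.0005012·V_1 - 0.00009091·V_2 = 0.001846
  0.4168·V_2 - 0.00009091·V_1 = 0
Determinant D = (0.0005012)(0.4168) - (-0.00009091)(-0.00009091) = 0.0002089
V_1 = [(0.001846)(0.4168) - (-0.00009091)(0)]/D = 3.684 V
V_2 = [(0.0005012)(0) - (0.001846)(-0.00009091)]/D = 0.0008036 V
V_th = V_2 - V_3 = 0.0008036 - 0 = 0.0008036 V
Step 2 — R_th: zero the source — replace V1 by a short circuit (node 3 merges into node 0) — and find the resistance seen between A (node 2) and B (node 0).
Reduce the network between node 2 (A) and node 0 (B) by series/parallel combination:
  Rp1 = R1 ‖ R3 (parallel, both between nodes 0 and 1) = 1/(1/13000 + 1/3000) = 2438 Ω
  Rs1 = R2 + Rp1 (series, joined only at node 1) = 11000 + 2438 = 13440 Ω
  Rp2 = R4 ‖ Rs1 (parallel, both between nodes 0 and 2) = 1/(1/2.4 + 1/13440) = 2.4 Ω
R_th = 2.4 Ω

Final answer: V_th = 0.0008036 V, R_th = 2.4 Ω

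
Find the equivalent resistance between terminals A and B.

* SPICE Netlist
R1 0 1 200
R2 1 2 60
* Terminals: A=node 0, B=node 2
Reduce the network between node 0 (A) and node 2 (B) by series/parallel combination:
  Rs1 = R1 + R2 (series, joined only at node 1) = 200 + 60 = 260 Ω
R_eq = 260 Ω

Final answer: 260 Ω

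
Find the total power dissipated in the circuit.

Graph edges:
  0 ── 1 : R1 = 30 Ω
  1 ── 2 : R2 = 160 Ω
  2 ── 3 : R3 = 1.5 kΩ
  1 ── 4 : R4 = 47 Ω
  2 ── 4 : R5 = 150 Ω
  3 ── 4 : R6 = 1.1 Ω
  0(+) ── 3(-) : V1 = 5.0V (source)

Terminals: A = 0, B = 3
Nodal analysis, taking node 3 as the 0 V reference.
Source V1 fixes V_0 = 5 V.
KCL at each unknown node (sum of currents leaving = 0; resistances in Ω):
  Node 1: (V_1 - 5)/30 + (V_1 - V_2)/160 + (V_1 - V_4)/47 = 0
  Node 2: (V_2 - V_1)/160 + (V_2 - 0)/1500 + (V_2 - V_4)/150 = 0
  Node 4: (V_4 - V_1)/47 + (V_4 - V_2)/150 + (V_4 - 0)/1.1 = 0
Collecting terms (coefficients in siemens):
  0.06086·V_1 - 0.00625·V_2 - 0.02128·V_4 = 0.1667
  0.01358·V_2 - 0.00625·V_1 - 0.006667·V_4 = 0
  0.937·V_4 - 0.02128·V_1 - 0.006667·V_2 = 0
Solving these 3 simultaneous equations (Gaussian elimination) gives:
  V_1 = 2.906 V, V_2 = 1.374 V, V_4 = 0.07577 V
Power in each resistor, P = (ΔV)²/R:
  P_R1 = (5 - 2.906)²/30 = 0.1461 W
  P_R2 = (2.906 - 1.374)²/160 = 0.01466 W
  P_R3 = (1.374 - 0)²/1500 = 0.001259 W
  P_R4 = (2.906 - 0.07577)²/47 = 0.1704 W
  P_R5 = (1.374 - 0.07577)²/150 = 0.01124 W
  P_R6 = (0 - 0.07577)²/1.1 = 0.005219 W
P_total = P_R1 + P_R2 + P_R3 + P_R4 + P_R5 + P_R6 = 0.349 W

Final answer: 0.349 W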